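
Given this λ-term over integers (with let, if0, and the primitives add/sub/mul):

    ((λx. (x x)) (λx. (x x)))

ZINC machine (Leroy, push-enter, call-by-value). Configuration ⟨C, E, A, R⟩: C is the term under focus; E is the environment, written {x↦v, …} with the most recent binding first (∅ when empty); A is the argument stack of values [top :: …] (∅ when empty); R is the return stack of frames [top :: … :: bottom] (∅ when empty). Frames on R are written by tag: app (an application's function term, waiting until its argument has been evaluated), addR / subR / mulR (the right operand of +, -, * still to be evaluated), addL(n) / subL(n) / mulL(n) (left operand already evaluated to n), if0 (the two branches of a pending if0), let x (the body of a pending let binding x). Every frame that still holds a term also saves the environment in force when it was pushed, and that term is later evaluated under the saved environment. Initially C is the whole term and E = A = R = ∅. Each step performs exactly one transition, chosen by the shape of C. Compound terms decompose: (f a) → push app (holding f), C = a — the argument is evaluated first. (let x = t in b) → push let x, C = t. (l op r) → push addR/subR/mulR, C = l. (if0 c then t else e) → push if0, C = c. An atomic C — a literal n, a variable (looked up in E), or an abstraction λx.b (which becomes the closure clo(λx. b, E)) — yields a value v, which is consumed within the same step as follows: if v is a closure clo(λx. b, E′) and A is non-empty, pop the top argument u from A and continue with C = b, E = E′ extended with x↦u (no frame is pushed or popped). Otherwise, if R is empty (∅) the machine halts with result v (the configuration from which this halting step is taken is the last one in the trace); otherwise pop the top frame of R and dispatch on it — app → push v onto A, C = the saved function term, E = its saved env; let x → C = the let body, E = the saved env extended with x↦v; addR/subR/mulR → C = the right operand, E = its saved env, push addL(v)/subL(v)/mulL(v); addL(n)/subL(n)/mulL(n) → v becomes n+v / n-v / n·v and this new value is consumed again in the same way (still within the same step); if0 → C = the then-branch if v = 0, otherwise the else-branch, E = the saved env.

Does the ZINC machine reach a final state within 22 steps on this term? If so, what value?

0. <C=((λx. (x x)) (λx. (x x))), E=∅, A=∅, R=∅>
1. <C=(λx. (x x)), E=∅, A=∅, R=[app]>
2. <C=(λx. (x x)), E=∅, A=[clo(λx. (x x), ∅)], R=∅>
3. <C=(x x), E={x↦clo(λx. (x x), ∅)}, A=∅, R=∅>
4. <C=x, E={x↦clo(λx. (x x), ∅)}, A=∅, R=[app]>
5. <C=x, E={x↦clo(λx. (x x), ∅)}, A=[clo(λx. (x x), ∅)], R=∅>
… configuration repeats with period 3 (steps 3–5 recur indefinitely) …

Answer: DIVERGES (no final state within 22 steps)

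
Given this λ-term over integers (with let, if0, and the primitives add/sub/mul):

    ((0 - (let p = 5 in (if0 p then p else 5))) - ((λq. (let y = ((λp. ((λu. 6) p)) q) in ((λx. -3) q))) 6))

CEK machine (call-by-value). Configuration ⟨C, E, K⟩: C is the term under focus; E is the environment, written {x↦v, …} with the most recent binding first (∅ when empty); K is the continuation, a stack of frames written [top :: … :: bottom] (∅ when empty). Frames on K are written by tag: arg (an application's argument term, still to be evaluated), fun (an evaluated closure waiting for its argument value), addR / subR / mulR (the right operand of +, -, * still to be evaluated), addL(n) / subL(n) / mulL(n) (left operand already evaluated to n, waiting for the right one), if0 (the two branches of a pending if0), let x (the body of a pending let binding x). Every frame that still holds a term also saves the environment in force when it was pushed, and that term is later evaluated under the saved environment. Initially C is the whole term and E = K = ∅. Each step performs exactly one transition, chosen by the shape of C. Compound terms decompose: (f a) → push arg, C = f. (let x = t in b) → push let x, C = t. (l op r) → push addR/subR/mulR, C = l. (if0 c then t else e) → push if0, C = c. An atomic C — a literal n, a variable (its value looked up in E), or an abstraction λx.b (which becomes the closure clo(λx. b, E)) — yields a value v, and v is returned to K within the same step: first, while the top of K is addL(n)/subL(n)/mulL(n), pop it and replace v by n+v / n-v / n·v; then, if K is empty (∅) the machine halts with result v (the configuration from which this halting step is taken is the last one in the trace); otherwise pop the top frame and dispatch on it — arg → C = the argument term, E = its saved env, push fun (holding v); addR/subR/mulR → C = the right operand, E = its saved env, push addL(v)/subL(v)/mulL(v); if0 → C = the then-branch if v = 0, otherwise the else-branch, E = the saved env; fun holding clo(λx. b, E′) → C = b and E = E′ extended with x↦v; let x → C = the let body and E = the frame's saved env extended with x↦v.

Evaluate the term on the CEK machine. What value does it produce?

Answer: -2

Machine steps:
step 0: <C=((0 - (let p = 5 in (if0 p then p else 5))) - ((λq. (let y = ((λp. ((λu. 6) p)) q) in ((λx. -3) q))) 6)), E=∅, K=∅>
step 1: <C=(0 - (let p = 5 in (if0 p then p else 5))), E=∅, K=[subR]>
step 2: <C=0, E=∅, K=[subR :: subR]>
step 3: <C=(let p = 5 in (if0 p then p else 5)), E=∅, K=[subL(0) :: subR]>
step 4: <C=5, E=∅, K=[let p :: subL(0) :: subR]>
step 5: <C=(if0 p then p else 5), E={p↦5}, K=[subL(0) :: subR]>
step 6: <C=p, E={p↦5}, K=[if0 :: subL(0) :: subR]>
step 7: <C=5, E={p↦5}, K=[subL(0) :: subR]>
step 8: <C=((λq. (let y = ((λp. ((λu. 6) p)) q) in ((λx. -3) q))) 6), E=∅, K=[subL(-5)]>
step 9: <C=(λq. (let y = ((λp. ((λu. 6) p)) q) in ((λx. -3) q))), E=∅, K=[arg :: subL(-5)]>
step 10: <C=6, E=∅, K=[fun :: subL(-5)]>
step 11: <C=(let y = ((λp. ((λu. 6) p)) q) in ((λx. -3) q)), E={q↦6}, K=[subL(-5)]>
step 12: <C=((λp. ((λu. 6) p)) q), E={q↦6}, K=[let y :: subL(-5)]>
step 13: <C=(λp. ((λu. 6) p)), E={q↦6}, K=[arg :: let y :: subL(-5)]>
step 14: <C=q, E={q↦6}, K=[fun :: let y :: subL(-5)]>
step 15: <C=((λu. 6) p), E={p↦6, q↦6}, K=[let y :: subL(-5)]>
step 16: <C=(λu. 6), E={p↦6, q↦6}, K=[arg :: let y :: subL(-5)]>
step 17: <C=p, E={p↦6, q↦6}, K=[fun :: let y :: subL(-5)]>
step 18: <C=6, E={u↦6, p↦6, q↦6}, K=[let y :: subL(-5)]>
step 19: <C=((λx. -3) q), E={y↦6, q↦6}, K=[subL(-5)]>
step 20: <C=(λx. -3), E={y↦6, q↦6}, K=[arg :: subL(-5)]>
step 21: <C=q, E={y↦6, q↦6}, K=[fun :: subL(-5)]>
step 22: <C=-3, E={x↦6, y↦6, q↦6}, K=[subL(-5)]>
→ final value -2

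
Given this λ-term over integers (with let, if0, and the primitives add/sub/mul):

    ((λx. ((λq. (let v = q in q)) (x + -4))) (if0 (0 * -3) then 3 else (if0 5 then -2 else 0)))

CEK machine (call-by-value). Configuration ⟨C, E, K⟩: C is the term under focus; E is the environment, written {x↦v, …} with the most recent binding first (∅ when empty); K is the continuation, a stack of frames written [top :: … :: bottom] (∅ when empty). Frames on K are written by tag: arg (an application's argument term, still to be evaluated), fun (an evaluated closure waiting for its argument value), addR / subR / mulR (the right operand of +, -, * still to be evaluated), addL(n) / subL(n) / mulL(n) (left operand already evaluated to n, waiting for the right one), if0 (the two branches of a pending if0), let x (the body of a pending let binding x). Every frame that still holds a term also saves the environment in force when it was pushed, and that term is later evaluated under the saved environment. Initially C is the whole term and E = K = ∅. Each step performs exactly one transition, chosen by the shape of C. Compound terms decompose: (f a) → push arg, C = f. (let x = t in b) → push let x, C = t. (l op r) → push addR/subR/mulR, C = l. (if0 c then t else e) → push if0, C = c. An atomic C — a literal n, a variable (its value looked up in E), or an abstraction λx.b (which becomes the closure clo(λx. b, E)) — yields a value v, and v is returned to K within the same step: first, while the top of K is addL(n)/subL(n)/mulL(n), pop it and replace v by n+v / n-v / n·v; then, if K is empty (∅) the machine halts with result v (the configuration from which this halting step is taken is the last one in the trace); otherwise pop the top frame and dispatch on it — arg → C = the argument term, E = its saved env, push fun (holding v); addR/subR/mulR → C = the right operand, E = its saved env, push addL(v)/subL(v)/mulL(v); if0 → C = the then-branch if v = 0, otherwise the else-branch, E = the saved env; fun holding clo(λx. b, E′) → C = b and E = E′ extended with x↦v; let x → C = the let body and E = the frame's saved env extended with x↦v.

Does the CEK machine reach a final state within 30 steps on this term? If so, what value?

0. <C=((λx. ((λq. (let v = q in q)) (x + -4))) (if0 (0 * -3) then 3 else (if0 5 then -2 else 0))), E=∅, K=∅>
1. <C=(λx. ((λq. (let v = q in q)) (x + -4))), E=∅, K=[arg]>
2. <C=(if0 (0 * -3) then 3 else (if0 5 then -2 else 0)), E=∅, K=[fun]>
3. <C=(0 * -3), E=∅, K=[if0 :: fun]>
4. <C=0, E=∅, K=[mulR :: if0 :: fun]>
5. <C=-3, E=∅, K=[mulL(0) :: if0 :: fun]>
6. <C=3, E=∅, K=[fun]>
7. <C=((λq. (let v = q in q)) (x + -4)), E={x↦3}, K=∅>
8. <C=(λq. (let v = q in q)), E={x↦3}, K=[arg]>
9. <C=(x + -4), E={x↦3}, K=[fun]>
10. <C=x, E={x↦3}, K=[addR :: fun]>
11. <C=-4, E={x↦3}, K=[addL(3) :: fun]>
12. <C=(let v = q in q), E={q↦-1, x↦3}, K=∅>
13. <C=q, E={q↦-1, x↦3}, K=[let v]>
14. <C=q, E={v↦-1, q↦-1, x↦3}, K=∅>
→ final value -1

Answer: -1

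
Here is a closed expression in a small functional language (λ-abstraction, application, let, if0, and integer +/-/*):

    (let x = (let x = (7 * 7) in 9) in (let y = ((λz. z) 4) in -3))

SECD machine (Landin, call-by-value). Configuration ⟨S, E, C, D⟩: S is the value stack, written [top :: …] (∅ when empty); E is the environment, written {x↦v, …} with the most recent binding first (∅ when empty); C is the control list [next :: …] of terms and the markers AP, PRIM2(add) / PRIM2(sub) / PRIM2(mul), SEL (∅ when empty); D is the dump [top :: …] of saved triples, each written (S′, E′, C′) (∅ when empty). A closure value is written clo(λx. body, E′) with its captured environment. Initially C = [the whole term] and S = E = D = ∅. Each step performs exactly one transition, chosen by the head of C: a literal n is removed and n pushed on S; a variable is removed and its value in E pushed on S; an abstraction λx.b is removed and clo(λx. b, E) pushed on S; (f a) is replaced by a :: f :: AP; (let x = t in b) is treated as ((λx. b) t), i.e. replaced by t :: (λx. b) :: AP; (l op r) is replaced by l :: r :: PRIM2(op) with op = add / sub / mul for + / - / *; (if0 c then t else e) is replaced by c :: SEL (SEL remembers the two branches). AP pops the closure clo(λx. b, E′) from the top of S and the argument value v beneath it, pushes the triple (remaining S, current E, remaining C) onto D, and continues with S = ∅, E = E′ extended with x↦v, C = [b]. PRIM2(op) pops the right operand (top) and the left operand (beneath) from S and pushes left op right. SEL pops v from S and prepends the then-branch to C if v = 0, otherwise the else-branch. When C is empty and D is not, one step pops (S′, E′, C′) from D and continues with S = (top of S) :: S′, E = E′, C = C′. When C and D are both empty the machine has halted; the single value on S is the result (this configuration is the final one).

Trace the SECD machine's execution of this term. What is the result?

t=0: [S=∅ | E=∅ | C=[(let x = (let x = (7 * 7) in 9) in (let y = ((λz. z) 4) in -3))] | D=∅]
t=1: [S=∅ | E=∅ | C=[(let x = (7 * 7) in 9) :: (λx. (let y = ((λz. z) 4) in -3)) :: AP] | D=∅]
t=2: [S=∅ | E=∅ | C=[(7 * 7) :: (λx. 9) :: AP :: (λx. (let y = ((λz. z) 4) in -3)) :: AP] | D=∅]
t=3: [S=∅ | E=∅ | C=[7 :: 7 :: PRIM2(mul) :: (λx. 9) :: AP :: (λx. (let y = ((λz. z) 4) in -3)) :: AP] | D=∅]
t=4: [S=[7] | E=∅ | C=[7 :: PRIM2(mul) :: (λx. 9) :: AP :: (λx. (let y = ((λz. z) 4) in -3)) :: AP] | D=∅]
t=5: [S=[7 :: 7] | E=∅ | C=[PRIM2(mul) :: (λx. 9) :: AP :: (λx. (let y = ((λz. z) 4) in -3)) :: AP] | D=∅]
t=6: [S=[49] | E=∅ | C=[(λx. 9) :: AP :: (λx. (let y = ((λz. z) 4) in -3)) :: AP] | D=∅]
t=7: [S=[clo(λx. 9, ∅) :: 49] | E=∅ | C=[AP :: (λx. (let y = ((λz. z) 4) in -3)) :: AP] | D=∅]
t=8: [S=∅ | E={x↦49} | C=[9] | D=[(∅, ∅, [(λx. (let y = ((λz. z) 4) in -3)) :: AP])]]
t=9: [S=[9] | E={x↦49} | C=∅ | D=[(∅, ∅, [(λx. (let y = ((λz. z) 4) in -3)) :: AP])]]
t=10: [S=[9] | E=∅ | C=[(λx. (let y = ((λz. z) 4) in -3)) :: AP] | D=∅]
t=11: [S=[clo(λx. (let y = ((λz. z) 4) in -3), ∅) :: 9] | E=∅ | C=[AP] | D=∅]
t=12: [S=∅ | E={x↦9} | C=[(let y = ((λz. z) 4) in -3)] | D=[(∅, ∅, ∅)]]
t=13: [S=∅ | E={x↦9} | C=[((λz. z) 4) :: (λy. -3) :: AP] | D=[(∅, ∅, ∅)]]
t=14: [S=∅ | E={x↦9} | C=[4 :: (λz. z) :: AP :: (λy. -3) :: AP] | D=[(∅, ∅, ∅)]]
t=15: [S=[4] | E={x↦9} | C=[(λz. z) :: AP :: (λy. -3) :: AP] | D=[(∅, ∅, ∅)]]
t=16: [S=[clo(λz. z, {x↦9}) :: 4] | E={x↦9} | C=[AP :: (λy. -3) :: AP] | D=[(∅, ∅, ∅)]]
t=17: [S=∅ | E={z↦4, x↦9} | C=[z] | D=[(∅, {x↦9}, [(λy. -3) :: AP]) :: (∅, ∅, ∅)]]
t=18: [S=[4] | E={z↦4, x↦9} | C=∅ | D=[(∅, {x↦9}, [(λy. -3) :: AP]) :: (∅, ∅, ∅)]]
t=19: [S=[4] | E={x↦9} | C=[(λy. -3) :: AP] | D=[(∅, ∅, ∅)]]
t=20: [S=[clo(λy. -3, {x↦9}) :: 4] | E={x↦9} | C=[AP] | D=[(∅, ∅, ∅)]]
t=21: [S=∅ | E={y↦4, x↦9} | C=[-3] | D=[(∅, {x↦9}, ∅) :: (∅, ∅, ∅)]]
t=22: [S=[-3] | E={y↦4, x↦9} | C=∅ | D=[(∅, {x↦9}, ∅) :: (∅, ∅, ∅)]]
t=23: [S=[-3] | E={x↦9} | C=∅ | D=[(∅, ∅, ∅)]]
t=24: [S=[-3] | E=∅ | C=∅ | D=∅]
→ final value -3

Answer: -3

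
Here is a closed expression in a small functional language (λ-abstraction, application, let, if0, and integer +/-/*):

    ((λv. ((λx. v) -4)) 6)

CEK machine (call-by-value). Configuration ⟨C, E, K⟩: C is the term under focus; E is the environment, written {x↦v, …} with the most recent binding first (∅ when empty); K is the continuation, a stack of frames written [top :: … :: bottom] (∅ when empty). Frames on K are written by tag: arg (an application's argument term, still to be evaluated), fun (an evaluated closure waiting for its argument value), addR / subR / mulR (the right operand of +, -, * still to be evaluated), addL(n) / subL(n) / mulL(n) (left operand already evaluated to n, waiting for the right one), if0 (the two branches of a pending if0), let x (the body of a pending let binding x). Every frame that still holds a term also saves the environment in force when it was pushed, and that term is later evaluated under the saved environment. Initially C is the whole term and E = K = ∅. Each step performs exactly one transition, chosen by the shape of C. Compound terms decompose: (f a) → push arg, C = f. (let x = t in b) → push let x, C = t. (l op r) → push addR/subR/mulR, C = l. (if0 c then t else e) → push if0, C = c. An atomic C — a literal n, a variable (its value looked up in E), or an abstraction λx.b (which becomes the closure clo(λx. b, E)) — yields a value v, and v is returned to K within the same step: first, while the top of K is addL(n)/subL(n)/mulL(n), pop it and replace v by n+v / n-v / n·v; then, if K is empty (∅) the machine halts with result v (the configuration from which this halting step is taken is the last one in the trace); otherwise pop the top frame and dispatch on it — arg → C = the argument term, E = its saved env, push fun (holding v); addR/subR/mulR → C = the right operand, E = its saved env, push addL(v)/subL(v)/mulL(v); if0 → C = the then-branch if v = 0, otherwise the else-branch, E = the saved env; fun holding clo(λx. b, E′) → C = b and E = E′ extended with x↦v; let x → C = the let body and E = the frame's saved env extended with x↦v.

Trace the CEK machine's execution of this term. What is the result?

Answer: 6

Derivation:
0. [C=((λv. ((λx. v) -4)) 6) | E=∅ | K=∅]
1. [C=(λv. ((λx. v) -4)) | E=∅ | K=[arg]]
2. [C=6 | E=∅ | K=[fun]]
3. [C=((λx. v) -4) | E={v↦6} | K=∅]
4. [C=(λx. v) | E={v↦6} | K=[arg]]
5. [C=-4 | E={v↦6} | K=[fun]]
6. [C=v | E={x↦-4, v↦6} | K=∅]
→ final value 6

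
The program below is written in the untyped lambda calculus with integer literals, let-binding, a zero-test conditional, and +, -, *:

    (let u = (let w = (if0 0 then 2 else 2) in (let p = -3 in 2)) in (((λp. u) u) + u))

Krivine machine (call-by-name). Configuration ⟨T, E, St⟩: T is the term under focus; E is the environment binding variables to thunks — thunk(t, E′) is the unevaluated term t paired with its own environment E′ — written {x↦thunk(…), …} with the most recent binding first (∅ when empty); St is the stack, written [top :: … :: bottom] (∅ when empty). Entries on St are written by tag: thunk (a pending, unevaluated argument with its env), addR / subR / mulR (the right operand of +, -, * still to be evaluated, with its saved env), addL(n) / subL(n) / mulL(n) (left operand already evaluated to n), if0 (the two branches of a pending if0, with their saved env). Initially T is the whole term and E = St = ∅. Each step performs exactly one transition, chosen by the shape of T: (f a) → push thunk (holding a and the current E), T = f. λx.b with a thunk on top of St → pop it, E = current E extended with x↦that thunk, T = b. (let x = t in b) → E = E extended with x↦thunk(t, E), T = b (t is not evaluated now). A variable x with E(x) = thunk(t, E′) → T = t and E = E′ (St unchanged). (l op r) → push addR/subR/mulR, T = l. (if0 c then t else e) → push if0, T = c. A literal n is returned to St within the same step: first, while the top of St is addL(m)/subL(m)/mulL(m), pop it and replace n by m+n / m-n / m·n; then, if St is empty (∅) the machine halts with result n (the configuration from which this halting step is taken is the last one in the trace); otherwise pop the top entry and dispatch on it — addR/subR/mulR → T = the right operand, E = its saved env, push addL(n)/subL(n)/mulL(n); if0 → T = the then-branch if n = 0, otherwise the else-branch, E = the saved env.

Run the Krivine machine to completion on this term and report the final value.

Answer: 4

Machine steps:
t=0: [T=(let u = (let w = (if0 0 then 2 else 2) in (let p = -3 in 2)) in (((λp. u) u) + u)) | E=∅ | St=∅]
t=1: [T=(((λp. u) u) + u) | E={u↦thunk((let w = (if0 0 then 2 else 2) in (let p = -3 in 2)), ∅)} | St=∅]
t=2: [T=((λp. u) u) | E={u↦thunk((let w = (if0 0 then 2 else 2) in (let p = -3 in 2)), ∅)} | St=[addR]]
t=3: [T=(λp. u) | E={u↦thunk((let w = (if0 0 then 2 else 2) in (let p = -3 in 2)), ∅)} | St=[thunk :: addR]]
t=4: [T=u | E={p↦thunk(u, {u↦thunk((let w = (if0 0 then 2 else 2) in (let p = -3 in 2)), ∅)}), u↦thunk((let w = (if0 0 then 2 else 2) in (let p = -3 in 2)), ∅)} | St=[addR]]
t=5: [T=(let w = (if0 0 then 2 else 2) in (let p = -3 in 2)) | E=∅ | St=[addR]]
t=6: [T=(let p = -3 in 2) | E={w↦thunk((if0 0 then 2 else 2), ∅)} | St=[addR]]
t=7: [T=2 | E={p↦thunk(-3, {w↦thunk((if0 0 then 2 else 2), ∅)}), w↦thunk((if0 0 then 2 else 2), ∅)} | St=[addR]]
t=8: [T=u | E={u↦thunk((let w = (if0 0 then 2 else 2) in (let p = -3 in 2)), ∅)} | St=[addL(2)]]
t=9: [T=(let w = (if0 0 then 2 else 2) in (let p = -3 in 2)) | E=∅ | St=[addL(2)]]
t=10: [T=(let p = -3 in 2) | E={w↦thunk((if0 0 then 2 else 2), ∅)} | St=[addL(2)]]
t=11: [T=2 | E={p↦thunk(-3, {w↦thunk((if0 0 then 2 else 2), ∅)}), w↦thunk((if0 0 then 2 else 2), ∅)} | St=[addL(2)]]
→ final value 4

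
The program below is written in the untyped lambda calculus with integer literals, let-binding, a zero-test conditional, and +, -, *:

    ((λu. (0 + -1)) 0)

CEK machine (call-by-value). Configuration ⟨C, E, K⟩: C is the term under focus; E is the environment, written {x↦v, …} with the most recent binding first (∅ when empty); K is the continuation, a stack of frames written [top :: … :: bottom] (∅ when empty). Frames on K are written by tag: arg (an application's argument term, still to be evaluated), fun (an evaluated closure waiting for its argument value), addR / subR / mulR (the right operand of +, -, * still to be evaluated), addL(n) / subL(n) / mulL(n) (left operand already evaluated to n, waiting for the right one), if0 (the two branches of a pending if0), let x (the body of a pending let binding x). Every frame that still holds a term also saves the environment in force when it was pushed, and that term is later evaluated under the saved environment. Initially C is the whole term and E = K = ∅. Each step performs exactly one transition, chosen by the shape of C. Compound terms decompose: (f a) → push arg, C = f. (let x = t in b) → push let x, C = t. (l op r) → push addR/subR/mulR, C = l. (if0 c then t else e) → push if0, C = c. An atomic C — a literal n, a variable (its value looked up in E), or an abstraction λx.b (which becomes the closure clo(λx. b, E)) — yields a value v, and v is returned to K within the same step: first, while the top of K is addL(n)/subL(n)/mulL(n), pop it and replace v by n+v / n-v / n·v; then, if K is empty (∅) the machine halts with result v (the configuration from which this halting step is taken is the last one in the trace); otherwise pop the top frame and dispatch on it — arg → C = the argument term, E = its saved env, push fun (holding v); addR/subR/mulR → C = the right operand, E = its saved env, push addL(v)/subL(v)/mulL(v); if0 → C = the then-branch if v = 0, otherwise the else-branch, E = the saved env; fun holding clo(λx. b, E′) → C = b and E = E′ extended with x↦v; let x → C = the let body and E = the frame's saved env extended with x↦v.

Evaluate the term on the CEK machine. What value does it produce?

step 0: <C=((λu. (0 + -1)) 0), E=∅, K=∅>
step 1: <C=(λu. (0 + -1)), E=∅, K=[arg]>
step 2: <C=0, E=∅, K=[fun]>
step 3: <C=(0 + -1), E={u↦0}, K=∅>
step 4: <C=0, E={u↦0}, K=[addR]>
step 5: <C=-1, E={u↦0}, K=[addL(0)]>
→ final value -1

Answer: -1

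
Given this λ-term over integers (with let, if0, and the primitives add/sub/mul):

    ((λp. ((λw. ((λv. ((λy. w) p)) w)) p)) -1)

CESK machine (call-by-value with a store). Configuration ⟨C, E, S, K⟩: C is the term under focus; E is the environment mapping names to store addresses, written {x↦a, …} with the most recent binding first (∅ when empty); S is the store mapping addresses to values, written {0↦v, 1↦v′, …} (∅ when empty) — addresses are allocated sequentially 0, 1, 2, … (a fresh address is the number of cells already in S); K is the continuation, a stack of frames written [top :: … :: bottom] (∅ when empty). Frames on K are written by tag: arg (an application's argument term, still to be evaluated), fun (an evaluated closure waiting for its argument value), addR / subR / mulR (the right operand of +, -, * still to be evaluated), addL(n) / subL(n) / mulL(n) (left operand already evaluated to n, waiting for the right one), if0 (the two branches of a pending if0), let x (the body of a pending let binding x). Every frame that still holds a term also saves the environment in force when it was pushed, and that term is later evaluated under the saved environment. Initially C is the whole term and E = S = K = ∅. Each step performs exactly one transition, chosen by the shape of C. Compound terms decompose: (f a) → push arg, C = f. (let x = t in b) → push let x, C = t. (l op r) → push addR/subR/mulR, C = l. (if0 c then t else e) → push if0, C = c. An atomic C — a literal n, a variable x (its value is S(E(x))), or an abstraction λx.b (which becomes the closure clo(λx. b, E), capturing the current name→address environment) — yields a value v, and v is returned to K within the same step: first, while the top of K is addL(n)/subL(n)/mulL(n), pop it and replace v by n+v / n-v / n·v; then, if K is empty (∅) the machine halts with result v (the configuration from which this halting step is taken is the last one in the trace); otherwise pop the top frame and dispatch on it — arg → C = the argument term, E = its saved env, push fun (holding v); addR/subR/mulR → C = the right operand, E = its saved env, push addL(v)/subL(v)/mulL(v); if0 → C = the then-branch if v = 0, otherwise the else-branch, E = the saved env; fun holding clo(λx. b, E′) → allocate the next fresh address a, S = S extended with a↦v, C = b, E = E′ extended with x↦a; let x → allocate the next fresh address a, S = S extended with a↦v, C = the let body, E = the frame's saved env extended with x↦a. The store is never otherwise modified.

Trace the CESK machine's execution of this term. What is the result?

Answer: -1

Execution trace:
step 0: [C=((λp. ((λw. ((λv. ((λy. w) p)) w)) p)) -1) | E=∅ | S=∅ | K=∅]
step 1: [C=(λp. ((λw. ((λv. ((λy. w) p)) w)) p)) | E=∅ | S=∅ | K=[arg]]
step 2: [C=-1 | E=∅ | S=∅ | K=[fun]]
step 3: [C=((λw. ((λv. ((λy. w) p)) w)) p) | E={p↦0} | S={0↦-1} | K=∅]
step 4: [C=(λw. ((λv. ((λy. w) p)) w)) | E={p↦0} | S={0↦-1} | K=[arg]]
step 5: [C=p | E={p↦0} | S={0↦-1} | K=[fun]]
step 6: [C=((λv. ((λy. w) p)) w) | E={w↦1, p↦0} | S={0↦-1, 1↦-1} | K=∅]
step 7: [C=(λv. ((λy. w) p)) | E={w↦1, p↦0} | S={0↦-1, 1↦-1} | K=[arg]]
step 8: [C=w | E={w↦1, p↦0} | S={0↦-1, 1↦-1} | K=[fun]]
step 9: [C=((λy. w) p) | E={v↦2, w↦1, p↦0} | S={0↦-1, 1↦-1, 2↦-1} | K=∅]
step 10: [C=(λy. w) | E={v↦2, w↦1, p↦0} | S={0↦-1, 1↦-1, 2↦-1} | K=[arg]]
step 11: [C=p | E={v↦2, w↦1, p↦0} | S={0↦-1, 1↦-1, 2↦-1} | K=[fun]]
step 12: [C=w | E={y↦3, v↦2, w↦1, p↦0} | S={0↦-1, 1↦-1, 2↦-1, 3↦-1} | K=∅]
→ final value -1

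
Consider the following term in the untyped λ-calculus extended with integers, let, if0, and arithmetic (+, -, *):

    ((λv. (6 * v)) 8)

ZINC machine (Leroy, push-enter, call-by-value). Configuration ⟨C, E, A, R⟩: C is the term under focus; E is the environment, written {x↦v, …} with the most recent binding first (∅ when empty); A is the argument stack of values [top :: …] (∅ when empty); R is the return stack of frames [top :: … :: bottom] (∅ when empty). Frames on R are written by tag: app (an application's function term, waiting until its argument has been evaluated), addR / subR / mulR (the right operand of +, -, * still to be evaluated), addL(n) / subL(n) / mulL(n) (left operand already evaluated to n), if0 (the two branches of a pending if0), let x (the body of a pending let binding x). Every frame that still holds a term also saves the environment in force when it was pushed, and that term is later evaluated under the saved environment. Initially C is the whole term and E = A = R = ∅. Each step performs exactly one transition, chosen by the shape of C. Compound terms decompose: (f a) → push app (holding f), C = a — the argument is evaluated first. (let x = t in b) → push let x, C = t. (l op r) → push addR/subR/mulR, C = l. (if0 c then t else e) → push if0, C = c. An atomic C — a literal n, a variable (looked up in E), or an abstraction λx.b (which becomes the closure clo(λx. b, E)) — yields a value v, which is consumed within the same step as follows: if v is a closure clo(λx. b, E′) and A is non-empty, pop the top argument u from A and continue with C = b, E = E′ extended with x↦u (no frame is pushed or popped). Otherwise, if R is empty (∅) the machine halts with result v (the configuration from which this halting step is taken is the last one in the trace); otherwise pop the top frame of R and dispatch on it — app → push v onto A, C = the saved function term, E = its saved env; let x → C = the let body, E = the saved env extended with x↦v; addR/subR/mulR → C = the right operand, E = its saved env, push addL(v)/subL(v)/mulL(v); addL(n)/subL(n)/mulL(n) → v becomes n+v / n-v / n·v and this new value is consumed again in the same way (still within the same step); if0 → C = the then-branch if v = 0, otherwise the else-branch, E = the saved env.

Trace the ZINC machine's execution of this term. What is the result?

t=0: [C=((λv. (6 * v)) 8) | E=∅ | A=∅ | R=∅]
t=1: [C=8 | E=∅ | A=∅ | R=[app]]
t=2: [C=(λv. (6 * v)) | E=∅ | A=[8] | R=∅]
t=3: [C=(6 * v) | E={v↦8} | A=∅ | R=∅]
t=4: [C=6 | E={v↦8} | A=∅ | R=[mulR]]
t=5: [C=v | E={v↦8} | A=∅ | R=[mulL(6)]]
→ final value 48

Answer: 48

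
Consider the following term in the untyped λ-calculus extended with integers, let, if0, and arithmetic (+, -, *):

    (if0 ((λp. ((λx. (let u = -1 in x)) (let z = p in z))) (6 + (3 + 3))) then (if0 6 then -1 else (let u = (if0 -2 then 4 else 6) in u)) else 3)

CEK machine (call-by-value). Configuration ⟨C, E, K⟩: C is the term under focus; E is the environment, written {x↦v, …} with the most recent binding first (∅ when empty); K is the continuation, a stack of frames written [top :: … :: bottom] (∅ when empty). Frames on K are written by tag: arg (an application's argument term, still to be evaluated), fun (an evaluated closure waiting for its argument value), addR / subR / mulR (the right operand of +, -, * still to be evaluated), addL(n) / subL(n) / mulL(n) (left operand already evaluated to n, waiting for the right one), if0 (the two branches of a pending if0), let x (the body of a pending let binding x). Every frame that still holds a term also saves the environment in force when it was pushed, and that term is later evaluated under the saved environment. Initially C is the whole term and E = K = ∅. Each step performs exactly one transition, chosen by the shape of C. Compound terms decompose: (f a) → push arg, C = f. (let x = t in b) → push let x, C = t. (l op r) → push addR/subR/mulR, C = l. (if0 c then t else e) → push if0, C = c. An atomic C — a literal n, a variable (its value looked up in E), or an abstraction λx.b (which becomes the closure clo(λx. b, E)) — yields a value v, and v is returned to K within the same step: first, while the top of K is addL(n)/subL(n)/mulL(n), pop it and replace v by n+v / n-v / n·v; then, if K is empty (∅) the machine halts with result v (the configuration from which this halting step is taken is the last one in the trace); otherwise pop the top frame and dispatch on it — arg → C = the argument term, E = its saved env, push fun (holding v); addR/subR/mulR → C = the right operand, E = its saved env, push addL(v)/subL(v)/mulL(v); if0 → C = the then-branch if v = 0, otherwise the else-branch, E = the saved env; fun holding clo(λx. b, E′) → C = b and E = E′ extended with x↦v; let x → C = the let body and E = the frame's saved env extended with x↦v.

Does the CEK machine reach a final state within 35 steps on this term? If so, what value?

step 0: [C=(if0 ((λp. ((λx. (let u = -1 in x)) (let z = p in z))) (6 + (3 + 3))) then (if0 6 then -1 else (let u = (if0 -2 then 4 else 6) in u)) else 3) | E=∅ | K=∅]
step 1: [C=((λp. ((λx. (let u = -1 in x)) (let z = p in z))) (6 + (3 + 3))) | E=∅ | K=[if0]]
step 2: [C=(λp. ((λx. (let u = -1 in x)) (let z = p in z))) | E=∅ | K=[arg :: if0]]
step 3: [C=(6 + (3 + 3)) | E=∅ | K=[fun :: if0]]
step 4: [C=6 | E=∅ | K=[addR :: fun :: if0]]
step 5: [C=(3 + 3) | E=∅ | K=[addL(6) :: fun :: if0]]
step 6: [C=3 | E=∅ | K=[addR :: addL(6) :: fun :: if0]]
step 7: [C=3 | E=∅ | K=[addL(3) :: addL(6) :: fun :: if0]]
step 8: [C=((λx. (let u = -1 in x)) (let z = p in z)) | E={p↦12} | K=[if0]]
step 9: [C=(λx. (let u = -1 in x)) | E={p↦12} | K=[arg :: if0]]
step 10: [C=(let z = p in z) | E={p↦12} | K=[fun :: if0]]
step 11: [C=p | E={p↦12} | K=[let z :: fun :: if0]]
step 12: [C=z | E={z↦12, p↦12} | K=[fun :: if0]]
step 13: [C=(let u = -1 in x) | E={x↦12, p↦12} | K=[if0]]
step 14: [C=-1 | E={x↦12, p↦12} | K=[let u :: if0]]
step 15: [C=x | E={u↦-1, x↦12, p↦12} | K=[if0]]
step 16: [C=3 | E=∅ | K=∅]
→ final value 3

Answer: 3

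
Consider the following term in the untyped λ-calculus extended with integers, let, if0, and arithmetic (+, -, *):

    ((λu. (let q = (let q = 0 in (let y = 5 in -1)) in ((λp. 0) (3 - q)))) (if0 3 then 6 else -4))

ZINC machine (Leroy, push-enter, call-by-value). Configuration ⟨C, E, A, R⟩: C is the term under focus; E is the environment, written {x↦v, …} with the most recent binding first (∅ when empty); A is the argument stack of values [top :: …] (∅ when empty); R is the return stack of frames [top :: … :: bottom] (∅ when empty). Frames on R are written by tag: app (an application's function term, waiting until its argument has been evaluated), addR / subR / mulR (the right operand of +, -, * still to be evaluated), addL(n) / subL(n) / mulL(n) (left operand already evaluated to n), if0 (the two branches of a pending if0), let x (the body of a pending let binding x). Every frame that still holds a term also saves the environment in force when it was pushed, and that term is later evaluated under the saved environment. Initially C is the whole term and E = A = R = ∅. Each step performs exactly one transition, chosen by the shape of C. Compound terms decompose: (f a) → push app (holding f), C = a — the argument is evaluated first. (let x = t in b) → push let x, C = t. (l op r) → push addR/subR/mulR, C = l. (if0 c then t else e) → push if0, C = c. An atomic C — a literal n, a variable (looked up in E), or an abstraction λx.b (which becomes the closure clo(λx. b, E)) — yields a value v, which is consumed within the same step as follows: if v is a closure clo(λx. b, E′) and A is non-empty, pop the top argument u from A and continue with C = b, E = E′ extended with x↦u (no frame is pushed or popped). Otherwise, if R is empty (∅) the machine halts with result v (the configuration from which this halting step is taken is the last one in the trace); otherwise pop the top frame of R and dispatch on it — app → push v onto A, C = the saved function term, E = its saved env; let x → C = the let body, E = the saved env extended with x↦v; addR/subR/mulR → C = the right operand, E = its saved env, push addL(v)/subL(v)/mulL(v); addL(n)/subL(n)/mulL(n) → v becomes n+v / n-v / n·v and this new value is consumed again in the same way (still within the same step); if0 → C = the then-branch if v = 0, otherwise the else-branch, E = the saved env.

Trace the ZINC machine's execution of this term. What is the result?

[0] [C=((λu. (let q = (let q = 0 in (let y = 5 in -1)) in ((λp. 0) (3 - q)))) (if0 3 then 6 else -4)) | E=∅ | A=∅ | R=∅]
[1] [C=(if0 3 then 6 else -4) | E=∅ | A=∅ | R=[app]]
[2] [C=3 | E=∅ | A=∅ | R=[if0 :: app]]
[3] [C=-4 | E=∅ | A=∅ | R=[app]]
[4] [C=(λu. (let q = (let q = 0 in (let y = 5 in -1)) in ((λp. 0) (3 - q)))) | E=∅ | A=[-4] | R=∅]
[5] [C=(let q = (let q = 0 in (let y = 5 in -1)) in ((λp. 0) (3 - q))) | E={u↦-4} | A=∅ | R=∅]
[6] [C=(let q = 0 in (let y = 5 in -1)) | E={u↦-4} | A=∅ | R=[let q]]
[7] [C=0 | E={u↦-4} | A=∅ | R=[let q :: let q]]
[8] [C=(let y = 5 in -1) | E={q↦0, u↦-4} | A=∅ | R=[let q]]
[9] [C=5 | E={q↦0, u↦-4} | A=∅ | R=[let y :: let q]]
[10] [C=-1 | E={y↦5, q↦0, u↦-4} | A=∅ | R=[let q]]
[11] [C=((λp. 0) (3 - q)) | E={q↦-1, u↦-4} | A=∅ | R=∅]
[12] [C=(3 - q) | E={q↦-1, u↦-4} | A=∅ | R=[app]]
[13] [C=3 | E={q↦-1, u↦-4} | A=∅ | R=[subR :: app]]
[14] [C=q | E={q↦-1, u↦-4} | A=∅ | R=[subL(3) :: app]]
[15] [C=(λp. 0) | E={q↦-1, u↦-4} | A=[4] | R=∅]
[16] [C=0 | E={p↦4, q↦-1, u↦-4} | A=∅ | R=∅]
→ final value 0

Answer: 0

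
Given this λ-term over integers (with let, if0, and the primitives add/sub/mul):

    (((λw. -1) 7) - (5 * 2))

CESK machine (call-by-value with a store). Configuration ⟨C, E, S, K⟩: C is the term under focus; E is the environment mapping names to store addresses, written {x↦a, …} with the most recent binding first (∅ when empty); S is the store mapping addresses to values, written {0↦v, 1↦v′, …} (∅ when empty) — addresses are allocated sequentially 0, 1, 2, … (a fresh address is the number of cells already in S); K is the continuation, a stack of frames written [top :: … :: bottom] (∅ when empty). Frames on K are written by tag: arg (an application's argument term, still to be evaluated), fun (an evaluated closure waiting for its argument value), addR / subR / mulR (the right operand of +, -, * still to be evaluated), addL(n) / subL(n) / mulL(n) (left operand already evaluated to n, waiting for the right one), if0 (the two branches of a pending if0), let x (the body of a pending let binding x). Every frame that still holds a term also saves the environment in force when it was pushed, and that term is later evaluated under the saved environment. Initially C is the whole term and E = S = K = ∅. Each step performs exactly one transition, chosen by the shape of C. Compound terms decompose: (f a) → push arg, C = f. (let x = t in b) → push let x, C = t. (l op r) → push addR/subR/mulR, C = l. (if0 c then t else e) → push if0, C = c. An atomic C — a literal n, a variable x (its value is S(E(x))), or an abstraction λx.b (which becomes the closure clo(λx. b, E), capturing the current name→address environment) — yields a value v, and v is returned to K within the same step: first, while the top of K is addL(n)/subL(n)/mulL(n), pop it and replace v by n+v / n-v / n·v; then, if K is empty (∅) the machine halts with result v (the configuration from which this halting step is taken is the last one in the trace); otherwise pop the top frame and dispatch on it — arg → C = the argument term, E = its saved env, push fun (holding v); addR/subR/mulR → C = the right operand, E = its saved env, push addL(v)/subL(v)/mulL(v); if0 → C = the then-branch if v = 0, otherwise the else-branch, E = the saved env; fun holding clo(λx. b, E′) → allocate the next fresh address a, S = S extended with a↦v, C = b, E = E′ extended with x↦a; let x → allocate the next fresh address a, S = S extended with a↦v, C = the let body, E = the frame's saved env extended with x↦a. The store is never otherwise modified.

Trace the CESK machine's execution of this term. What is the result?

Answer: -11

Derivation:
0. <C=(((λw. -1) 7) - (5 * 2)), E=∅, S=∅, K=∅>
1. <C=((λw. -1) 7), E=∅, S=∅, K=[subR]>
2. <C=(λw. -1), E=∅, S=∅, K=[arg :: subR]>
3. <C=7, E=∅, S=∅, K=[fun :: subR]>
4. <C=-1, E={w↦0}, S={0↦7}, K=[subR]>
5. <C=(5 * 2), E=∅, S={0↦7}, K=[subL(-1)]>
6. <C=5, E=∅, S={0↦7}, K=[mulR :: subL(-1)]>
7. <C=2, E=∅, S={0↦7}, K=[mulL(5) :: subL(-1)]>
→ final value -11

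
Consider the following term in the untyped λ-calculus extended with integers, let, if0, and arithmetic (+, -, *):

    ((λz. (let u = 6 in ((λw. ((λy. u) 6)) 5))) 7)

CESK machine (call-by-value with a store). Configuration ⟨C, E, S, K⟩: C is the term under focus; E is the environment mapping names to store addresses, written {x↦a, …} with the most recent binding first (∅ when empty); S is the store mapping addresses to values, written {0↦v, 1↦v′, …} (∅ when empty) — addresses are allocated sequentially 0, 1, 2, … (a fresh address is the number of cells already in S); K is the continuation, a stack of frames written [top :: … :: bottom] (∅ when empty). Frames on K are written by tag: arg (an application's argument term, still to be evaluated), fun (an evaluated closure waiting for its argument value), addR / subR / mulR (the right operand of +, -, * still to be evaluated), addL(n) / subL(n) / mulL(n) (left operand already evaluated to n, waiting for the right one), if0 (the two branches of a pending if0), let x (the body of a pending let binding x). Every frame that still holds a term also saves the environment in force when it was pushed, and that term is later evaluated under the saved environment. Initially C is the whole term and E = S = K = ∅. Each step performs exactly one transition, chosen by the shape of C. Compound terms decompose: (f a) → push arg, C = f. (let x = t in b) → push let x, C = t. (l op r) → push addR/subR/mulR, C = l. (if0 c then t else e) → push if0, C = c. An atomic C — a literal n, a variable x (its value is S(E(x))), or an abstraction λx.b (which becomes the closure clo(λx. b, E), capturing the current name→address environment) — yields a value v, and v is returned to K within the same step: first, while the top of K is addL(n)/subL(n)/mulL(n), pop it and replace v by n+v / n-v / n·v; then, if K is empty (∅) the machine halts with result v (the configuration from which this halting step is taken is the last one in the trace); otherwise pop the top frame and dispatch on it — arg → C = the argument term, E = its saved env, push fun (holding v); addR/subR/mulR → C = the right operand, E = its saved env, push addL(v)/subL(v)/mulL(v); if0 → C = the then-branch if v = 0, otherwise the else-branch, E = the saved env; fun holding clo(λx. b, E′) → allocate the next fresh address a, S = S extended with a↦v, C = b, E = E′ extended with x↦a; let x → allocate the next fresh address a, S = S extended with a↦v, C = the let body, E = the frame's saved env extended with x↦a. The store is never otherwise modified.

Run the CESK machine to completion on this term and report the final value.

step 0: [C=((λz. (let u = 6 in ((λw. ((λy. u) 6)) 5))) 7) | E=∅ | S=∅ | K=∅]
step 1: [C=(λz. (let u = 6 in ((λw. ((λy. u) 6)) 5))) | E=∅ | S=∅ | K=[arg]]
step 2: [C=7 | E=∅ | S=∅ | K=[fun]]
step 3: [C=(let u = 6 in ((λw. ((λy. u) 6)) 5)) | E={z↦0} | S={0↦7} | K=∅]
step 4: [C=6 | E={z↦0} | S={0↦7} | K=[let u]]
step 5: [C=((λw. ((λy. u) 6)) 5) | E={u↦1, z↦0} | S={0↦7, 1↦6} | K=∅]
step 6: [C=(λw. ((λy. u) 6)) | E={u↦1, z↦0} | S={0↦7, 1↦6} | K=[arg]]
step 7: [C=5 | E={u↦1, z↦0} | S={0↦7, 1↦6} | K=[fun]]
step 8: [C=((λy. u) 6) | E={w↦2, u↦1, z↦0} | S={0↦7, 1↦6, 2↦5} | K=∅]
step 9: [C=(λy. u) | E={w↦2, u↦1, z↦0} | S={0↦7, 1↦6, 2↦5} | K=[arg]]
step 10: [C=6 | E={w↦2, u↦1, z↦0} | S={0↦7, 1↦6, 2↦5} | K=[fun]]
step 11: [C=u | E={y↦3, w↦2, u↦1, z↦0} | S={0↦7, 1↦6, 2↦5, 3↦6} | K=∅]
→ final value 6

Answer: 6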